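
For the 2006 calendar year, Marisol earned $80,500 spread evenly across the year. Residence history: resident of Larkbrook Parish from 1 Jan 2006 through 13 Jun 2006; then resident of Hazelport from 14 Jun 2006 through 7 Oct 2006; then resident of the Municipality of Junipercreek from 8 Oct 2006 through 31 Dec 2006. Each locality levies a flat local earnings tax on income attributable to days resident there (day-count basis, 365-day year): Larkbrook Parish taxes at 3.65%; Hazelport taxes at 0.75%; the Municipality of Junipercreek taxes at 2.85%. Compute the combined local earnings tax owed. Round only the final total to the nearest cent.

Larkbrook Parish, 1 Jan – 13 Jun 2006: 164 days → $80,500 × 3.65% × 164/365 = $1,320.2000
Hazelport, 14 Jun – 7 Oct 2006: 116 days → $80,500 × 0.75% × 116/365 = $191.8767
The Municipality of Junipercreek, 8 Oct – 31 Dec 2006: 85 days → $80,500 × 2.85% × 85/365 = $534.2774
Total = $2,046.3541

$2,046.35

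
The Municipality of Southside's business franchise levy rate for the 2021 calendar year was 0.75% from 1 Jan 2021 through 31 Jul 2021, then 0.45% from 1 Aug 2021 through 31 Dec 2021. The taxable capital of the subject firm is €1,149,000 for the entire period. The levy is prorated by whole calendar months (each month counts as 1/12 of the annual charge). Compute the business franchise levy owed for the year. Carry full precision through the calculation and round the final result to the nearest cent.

€7,181.25

1 Jan – 31 Jul 2021: 7 months at 0.75% → €1,149,000 × 0.75% × 7/12 = €5,026.8750
1 Aug – 31 Dec 2021: 5 months at 0.45% → €1,149,000 × 0.45% × 5/12 = €2,154.3750
Total = €7,181.2500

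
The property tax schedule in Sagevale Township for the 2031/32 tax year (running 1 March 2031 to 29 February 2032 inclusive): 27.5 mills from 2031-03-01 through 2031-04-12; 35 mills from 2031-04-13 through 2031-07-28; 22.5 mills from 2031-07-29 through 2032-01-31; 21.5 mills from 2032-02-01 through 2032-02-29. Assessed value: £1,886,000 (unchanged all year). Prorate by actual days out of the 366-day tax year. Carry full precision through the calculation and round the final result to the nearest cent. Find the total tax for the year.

2031-03-01 to 2031-04-12: 43 days at 27.5 mills → £1,886,000 × 2.75% × 43/366 = £6,093.4290
2031-04-13 to 2031-07-28: 107 days at 35 mills → £1,886,000 × 3.5% × 107/366 = £19,298.0055
2031-07-29 to 2032-01-31: 187 days at 22.5 mills → £1,886,000 × 2.25% × 187/366 = £21,681.2705
2032-02-01 to 2032-02-29: 29 days at 21.5 mills → £1,886,000 × 2.15% × 29/366 = £3,212.8989
Total = £50,285.6038

£50,285.60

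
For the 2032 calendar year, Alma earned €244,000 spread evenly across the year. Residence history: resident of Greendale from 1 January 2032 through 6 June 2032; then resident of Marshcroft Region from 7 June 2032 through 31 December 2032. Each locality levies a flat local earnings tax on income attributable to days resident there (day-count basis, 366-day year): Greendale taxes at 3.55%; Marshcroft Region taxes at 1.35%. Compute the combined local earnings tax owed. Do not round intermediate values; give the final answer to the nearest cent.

€5,611.33

Greendale, 1 January – 6 June 2032: 158 days → €244,000 × 3.55% × 158/366 = €3,739.3333
Marshcroft Region, 7 June – 31 December 2032: 208 days → €244,000 × 1.35% × 208/366 = €1,872.0000
Total = €5,611.3333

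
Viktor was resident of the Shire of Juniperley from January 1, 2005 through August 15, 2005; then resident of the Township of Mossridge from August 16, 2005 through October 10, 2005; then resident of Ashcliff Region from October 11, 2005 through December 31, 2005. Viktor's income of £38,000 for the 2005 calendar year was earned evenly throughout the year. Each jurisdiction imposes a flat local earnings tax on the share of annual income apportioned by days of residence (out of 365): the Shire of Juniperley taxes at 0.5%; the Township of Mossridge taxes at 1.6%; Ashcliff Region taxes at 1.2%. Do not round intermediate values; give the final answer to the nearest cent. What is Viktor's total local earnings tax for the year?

The Shire of Juniperley, January 1 – August 15, 2005: 227 days → £38,000 × 0.5% × 227/365 = £118.1644
The Township of Mossridge, August 16 – October 10, 2005: 56 days → £38,000 × 1.6% × 56/365 = £93.2822
Ashcliff Region, October 11 – December 31, 2005: 82 days → £38,000 × 1.2% × 82/365 = £102.4438
Total = £313.8904

£313.89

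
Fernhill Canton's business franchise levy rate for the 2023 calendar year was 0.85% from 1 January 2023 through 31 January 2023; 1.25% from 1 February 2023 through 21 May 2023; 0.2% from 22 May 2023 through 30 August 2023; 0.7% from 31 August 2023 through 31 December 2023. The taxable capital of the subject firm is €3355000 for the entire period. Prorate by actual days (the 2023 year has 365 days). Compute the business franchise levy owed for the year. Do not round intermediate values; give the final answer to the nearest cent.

€24831.60

1 January – 31 January 2023: 31 days at 0.85% → €3355000 × 0.85% × 31/365 = €2422.0342
1 February – 21 May 2023: 110 days at 1.25% → €3355000 × 1.25% × 110/365 = €12638.6986
22 May – 30 August 2023: 101 days at 0.2% → €3355000 × 0.2% × 101/365 = €1856.7397
31 August – 31 December 2023: 123 days at 0.7% → €3355000 × 0.7% × 123/365 = €7914.1233
Total = €24831.5959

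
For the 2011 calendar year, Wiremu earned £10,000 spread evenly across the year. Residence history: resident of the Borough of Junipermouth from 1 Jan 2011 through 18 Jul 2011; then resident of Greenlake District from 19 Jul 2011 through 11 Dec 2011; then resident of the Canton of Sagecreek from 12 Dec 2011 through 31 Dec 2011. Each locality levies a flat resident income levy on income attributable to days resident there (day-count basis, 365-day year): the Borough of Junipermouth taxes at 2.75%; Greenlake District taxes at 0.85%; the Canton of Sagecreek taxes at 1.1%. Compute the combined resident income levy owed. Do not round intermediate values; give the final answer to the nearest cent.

The Borough of Junipermouth, 1 Jan – 18 Jul 2011: 199 days → £10,000 × 2.75% × 199/365 = £149.9315
Greenlake District, 19 Jul – 11 Dec 2011: 146 days → £10,000 × 0.85% × 146/365 = £34.0000
The Canton of Sagecreek, 12 Dec – 31 Dec 2011: 20 days → £10,000 × 1.1% × 20/365 = £6.0274
Total = £189.9589

£189.96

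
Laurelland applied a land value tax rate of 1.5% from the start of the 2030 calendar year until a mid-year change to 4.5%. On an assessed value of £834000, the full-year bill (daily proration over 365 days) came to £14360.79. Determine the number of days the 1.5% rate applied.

Let d = days at the first rate; then 365 − d days at the second rate.
£834000 × [1.5%·d + 4.5%·(365−d)] / 365 = £14360.79
Solving gives d = 338, so the new rate took effect on 5 Dec 2030.

338 days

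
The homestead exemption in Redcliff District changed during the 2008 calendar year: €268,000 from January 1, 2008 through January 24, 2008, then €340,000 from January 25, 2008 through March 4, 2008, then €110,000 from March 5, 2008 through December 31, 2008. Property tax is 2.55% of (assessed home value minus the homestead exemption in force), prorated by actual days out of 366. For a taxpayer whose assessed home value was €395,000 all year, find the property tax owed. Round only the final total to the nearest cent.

January 1 – January 24, 2008: 24 days, exemption €268,000 → (€395,000 − €268,000) × 2.55% × 24/366 = €212.3607
January 25 – March 4, 2008: 40 days, exemption €340,000 → (€395,000 − €340,000) × 2.55% × 40/366 = €153.2787
March 5 – December 31, 2008: 302 days, exemption €110,000 → (€395,000 − €110,000) × 2.55% × 302/366 = €5,996.6803
Total = €6,362.3197

€6,362.32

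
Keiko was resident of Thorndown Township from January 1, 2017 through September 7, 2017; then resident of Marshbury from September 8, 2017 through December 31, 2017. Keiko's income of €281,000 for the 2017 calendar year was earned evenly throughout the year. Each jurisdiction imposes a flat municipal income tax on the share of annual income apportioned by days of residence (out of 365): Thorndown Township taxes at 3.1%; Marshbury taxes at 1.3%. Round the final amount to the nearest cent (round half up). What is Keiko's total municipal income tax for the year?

Thorndown Township, January 1 – September 7, 2017: 250 days → €281,000 × 3.1% × 250/365 = €5,966.4384
Marshbury, September 8 – December 31, 2017: 115 days → €281,000 × 1.3% × 115/365 = €1,150.9452
Total = €7,117.3836

€7,117.38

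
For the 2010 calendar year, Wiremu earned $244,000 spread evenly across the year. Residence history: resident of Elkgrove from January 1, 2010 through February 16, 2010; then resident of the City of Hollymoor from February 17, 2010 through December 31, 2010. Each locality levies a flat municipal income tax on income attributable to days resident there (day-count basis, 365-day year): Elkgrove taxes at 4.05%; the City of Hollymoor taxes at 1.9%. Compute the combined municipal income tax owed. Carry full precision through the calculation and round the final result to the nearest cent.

$5,311.51

Elkgrove, January 1 – February 16, 2010: 47 days → $244,000 × 4.05% × 47/365 = $1,272.4767
The City of Hollymoor, February 17 – December 31, 2010: 318 days → $244,000 × 1.9% × 318/365 = $4,039.0356
Total = $5,311.5123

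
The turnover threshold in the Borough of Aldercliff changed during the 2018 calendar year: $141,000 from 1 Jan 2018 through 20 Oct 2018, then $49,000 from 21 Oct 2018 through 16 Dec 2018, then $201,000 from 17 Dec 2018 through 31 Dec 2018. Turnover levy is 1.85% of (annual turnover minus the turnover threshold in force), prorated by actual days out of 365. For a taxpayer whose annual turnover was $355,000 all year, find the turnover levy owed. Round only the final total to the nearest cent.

1 Jan – 20 Oct 2018: 293 days, exemption $141,000 → ($355,000 − $141,000) × 1.85% × 293/365 = $3,178.0466
21 Oct – 16 Dec 2018: 57 days, exemption $49,000 → ($355,000 − $49,000) × 1.85% × 57/365 = $884.0466
17 Dec – 31 Dec 2018: 15 days, exemption $201,000 → ($355,000 − $201,000) × 1.85% × 15/365 = $117.0822
Total = $4,179.1753

$4,179.18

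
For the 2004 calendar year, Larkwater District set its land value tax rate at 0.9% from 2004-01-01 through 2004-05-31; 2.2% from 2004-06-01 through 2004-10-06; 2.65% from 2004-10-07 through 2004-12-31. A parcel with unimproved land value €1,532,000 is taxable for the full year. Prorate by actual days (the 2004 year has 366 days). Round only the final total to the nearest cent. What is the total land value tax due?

€27,052.78

2004-01-01 to 2004-05-31: 152 days at 0.9% → €1,532,000 × 0.9% × 152/366 = €5,726.1639
2004-06-01 to 2004-10-06: 128 days at 2.2% → €1,532,000 × 2.2% × 128/366 = €11,787.1913
2004-10-07 to 2004-12-31: 86 days at 2.65% → €1,532,000 × 2.65% × 86/366 = €9,539.4208
Total = €27,052.7760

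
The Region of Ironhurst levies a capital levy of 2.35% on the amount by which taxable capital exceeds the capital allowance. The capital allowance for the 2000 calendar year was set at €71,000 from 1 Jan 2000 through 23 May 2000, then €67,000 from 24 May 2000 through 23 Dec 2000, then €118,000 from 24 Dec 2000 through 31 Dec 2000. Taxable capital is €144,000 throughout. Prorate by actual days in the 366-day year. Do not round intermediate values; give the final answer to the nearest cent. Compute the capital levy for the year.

€1,746.32

1 Jan – 23 May 2000: 144 days, exemption €71,000 → (€144,000 − €71,000) × 2.35% × 144/366 = €674.9508
24 May – 23 Dec 2000: 214 days, exemption €67,000 → (€144,000 − €67,000) × 2.35% × 214/366 = €1,058.0137
24 Dec – 31 Dec 2000: 8 days, exemption €118,000 → (€144,000 − €118,000) × 2.35% × 8/366 = €13.3552
Total = €1,746.3197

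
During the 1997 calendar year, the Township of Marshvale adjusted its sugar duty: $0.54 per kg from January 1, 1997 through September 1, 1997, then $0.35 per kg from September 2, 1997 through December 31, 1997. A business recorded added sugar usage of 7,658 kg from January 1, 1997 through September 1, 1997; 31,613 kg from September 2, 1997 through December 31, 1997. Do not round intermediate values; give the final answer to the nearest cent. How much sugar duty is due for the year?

$15,199.87

January 1 – September 1, 1997: 7,658 kg at $0.54/kg → $4,135.32
September 2 – December 31, 1997: 31,613 kg at $0.35/kg → $11,064.55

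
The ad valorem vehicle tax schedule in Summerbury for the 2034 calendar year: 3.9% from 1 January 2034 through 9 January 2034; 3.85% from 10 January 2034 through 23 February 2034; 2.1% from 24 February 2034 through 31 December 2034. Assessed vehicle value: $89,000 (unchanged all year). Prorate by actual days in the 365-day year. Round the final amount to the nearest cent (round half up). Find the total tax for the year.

$2,100.52

1 January – 9 January 2034: 9 days at 3.9% → $89,000 × 3.9% × 9/365 = $85.5863
10 January – 23 February 2034: 45 days at 3.85% → $89,000 × 3.85% × 45/365 = $422.4452
24 February – 31 December 2034: 311 days at 2.1% → $89,000 × 2.1% × 311/365 = $1,592.4904
Total = $2,100.5219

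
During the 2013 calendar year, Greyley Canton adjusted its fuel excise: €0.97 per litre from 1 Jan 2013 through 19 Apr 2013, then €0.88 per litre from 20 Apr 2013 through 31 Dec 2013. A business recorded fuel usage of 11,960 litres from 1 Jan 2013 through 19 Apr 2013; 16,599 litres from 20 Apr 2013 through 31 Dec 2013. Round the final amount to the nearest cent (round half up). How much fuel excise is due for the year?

1 Jan – 19 Apr 2013: 11,960 litres at €0.97/litre → €11,601.20
20 Apr – 31 Dec 2013: 16,599 litres at €0.88/litre → €14,607.12

€26,208.32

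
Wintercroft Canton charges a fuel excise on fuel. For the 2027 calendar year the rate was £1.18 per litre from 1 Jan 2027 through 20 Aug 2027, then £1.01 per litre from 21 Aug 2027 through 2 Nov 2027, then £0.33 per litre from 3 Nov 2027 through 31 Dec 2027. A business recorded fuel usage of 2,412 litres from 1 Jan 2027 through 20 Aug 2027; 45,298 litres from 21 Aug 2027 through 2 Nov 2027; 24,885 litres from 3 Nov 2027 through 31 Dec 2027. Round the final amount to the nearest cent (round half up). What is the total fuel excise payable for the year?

£56,809.19

1 Jan – 20 Aug 2027: 2,412 litres at £1.18/litre → £2,846.16
21 Aug – 2 Nov 2027: 45,298 litres at £1.01/litre → £45,750.98
3 Nov – 31 Dec 2027: 24,885 litres at £0.33/litre → £8,212.05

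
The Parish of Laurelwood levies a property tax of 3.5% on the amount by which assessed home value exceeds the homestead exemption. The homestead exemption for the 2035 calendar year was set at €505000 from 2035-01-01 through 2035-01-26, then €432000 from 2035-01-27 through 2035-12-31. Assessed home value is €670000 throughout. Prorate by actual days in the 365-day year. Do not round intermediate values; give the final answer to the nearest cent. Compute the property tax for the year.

2035-01-01 to 2035-01-26: 26 days, exemption €505000 → (€670000 − €505000) × 3.5% × 26/365 = €411.3699
2035-01-27 to 2035-12-31: 339 days, exemption €432000 → (€670000 − €432000) × 3.5% × 339/365 = €7736.6301
Total = €8148.0000

€8148.00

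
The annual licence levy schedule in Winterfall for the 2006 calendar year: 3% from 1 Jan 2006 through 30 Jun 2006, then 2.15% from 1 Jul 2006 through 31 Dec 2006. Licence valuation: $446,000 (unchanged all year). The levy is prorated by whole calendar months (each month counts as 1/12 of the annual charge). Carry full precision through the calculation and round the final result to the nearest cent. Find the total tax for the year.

$11,484.50

1 Jan – 30 Jun 2006: 6 months at 3% → $446,000 × 3% × 6/12 = $6,690.0000
1 Jul – 31 Dec 2006: 6 months at 2.15% → $446,000 × 2.15% × 6/12 = $4,794.5000
Total = $11,484.5000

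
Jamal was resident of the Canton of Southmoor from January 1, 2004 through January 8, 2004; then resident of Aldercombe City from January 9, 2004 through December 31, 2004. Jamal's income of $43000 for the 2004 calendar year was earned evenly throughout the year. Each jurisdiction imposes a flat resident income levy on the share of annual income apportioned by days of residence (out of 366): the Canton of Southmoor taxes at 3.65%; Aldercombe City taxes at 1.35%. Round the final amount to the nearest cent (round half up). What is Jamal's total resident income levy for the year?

The Canton of Southmoor, January 1 – January 8, 2004: 8 days → $43000 × 3.65% × 8/366 = $34.3060
Aldercombe City, January 9 – December 31, 2004: 358 days → $43000 × 1.35% × 358/366 = $567.8115
Total = $602.1175

$602.12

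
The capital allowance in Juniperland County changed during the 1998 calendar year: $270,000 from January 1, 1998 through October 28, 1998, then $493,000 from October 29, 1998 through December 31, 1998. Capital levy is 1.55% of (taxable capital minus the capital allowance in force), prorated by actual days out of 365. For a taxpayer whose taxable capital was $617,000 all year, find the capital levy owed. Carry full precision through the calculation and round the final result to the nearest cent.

January 1 – October 28, 1998: 301 days, exemption $270,000 → ($617,000 − $270,000) × 1.55% × 301/365 = $4,435.4205
October 29 – December 31, 1998: 64 days, exemption $493,000 → ($617,000 − $493,000) × 1.55% × 64/365 = $337.0082
Total = $4,772.4288

$4,772.43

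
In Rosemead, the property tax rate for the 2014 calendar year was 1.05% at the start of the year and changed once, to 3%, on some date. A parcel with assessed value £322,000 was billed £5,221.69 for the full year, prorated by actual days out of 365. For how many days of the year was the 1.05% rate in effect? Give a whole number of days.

Let d = days at the first rate; then 365 − d days at the second rate.
£322,000 × [1.05%·d + 3%·(365−d)] / 365 = £5,221.69
Solving gives d = 258, so the new rate took effect on September 16, 2014.

258 days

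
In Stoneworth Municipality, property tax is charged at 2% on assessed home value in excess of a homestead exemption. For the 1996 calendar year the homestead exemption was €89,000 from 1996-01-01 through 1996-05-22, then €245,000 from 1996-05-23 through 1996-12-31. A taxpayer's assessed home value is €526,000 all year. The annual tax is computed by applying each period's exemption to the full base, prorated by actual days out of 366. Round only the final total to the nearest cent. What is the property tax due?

1996-01-01 to 1996-05-22: 143 days, exemption €89,000 → (€526,000 − €89,000) × 2% × 143/366 = €3,414.8087
1996-05-23 to 1996-12-31: 223 days, exemption €245,000 → (€526,000 − €245,000) × 2% × 223/366 = €3,424.2077
Total = €6,839.0164

€6,839.02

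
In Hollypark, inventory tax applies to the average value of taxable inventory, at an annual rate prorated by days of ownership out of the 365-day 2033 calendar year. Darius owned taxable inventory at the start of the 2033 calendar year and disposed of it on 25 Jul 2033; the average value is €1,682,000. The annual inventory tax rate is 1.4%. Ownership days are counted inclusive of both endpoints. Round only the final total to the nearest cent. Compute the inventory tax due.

Days held (1 Jan – 25 Jul 2033): 206 out of 365
Tax = €1,682,000 × 1.4% × 206/365 = €13,290.1041

€13,290.10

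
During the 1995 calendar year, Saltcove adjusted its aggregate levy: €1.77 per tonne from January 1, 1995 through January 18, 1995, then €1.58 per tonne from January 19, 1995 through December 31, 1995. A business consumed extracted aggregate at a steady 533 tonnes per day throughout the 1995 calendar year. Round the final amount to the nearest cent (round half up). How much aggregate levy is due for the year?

€309203.96

January 1 – January 18, 1995: 18 days × 533 tonnes/day = 9,594 tonnes at €1.77/tonne → €16981.38
January 19 – December 31, 1995: 347 days × 533 tonnes/day = 184,951 tonnes at €1.58/tonne → €292222.58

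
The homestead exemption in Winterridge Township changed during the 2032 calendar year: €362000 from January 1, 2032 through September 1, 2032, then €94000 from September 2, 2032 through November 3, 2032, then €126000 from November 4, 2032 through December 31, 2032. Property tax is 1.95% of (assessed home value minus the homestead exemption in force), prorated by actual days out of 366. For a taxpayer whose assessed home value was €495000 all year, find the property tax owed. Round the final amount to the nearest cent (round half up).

January 1 – September 1, 2032: 245 days, exemption €362000 → (€495000 − €362000) × 1.95% × 245/366 = €1736.0861
September 2 – November 3, 2032: 63 days, exemption €94000 → (€495000 − €94000) × 1.95% × 63/366 = €1345.9795
November 4 – December 31, 2032: 58 days, exemption €126000 → (€495000 − €126000) × 1.95% × 58/366 = €1140.2705
Total = €4222.3361

€4222.34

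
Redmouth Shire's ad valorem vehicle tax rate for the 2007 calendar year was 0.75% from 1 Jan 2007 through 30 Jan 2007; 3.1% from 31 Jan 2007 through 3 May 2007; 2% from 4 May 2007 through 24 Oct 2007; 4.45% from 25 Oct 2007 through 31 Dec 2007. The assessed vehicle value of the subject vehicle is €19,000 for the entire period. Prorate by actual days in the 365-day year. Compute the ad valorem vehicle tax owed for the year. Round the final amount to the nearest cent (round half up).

€500.45

1 Jan – 30 Jan 2007: 30 days at 0.75% → €19,000 × 0.75% × 30/365 = €11.7123
31 Jan – 3 May 2007: 93 days at 3.1% → €19,000 × 3.1% × 93/365 = €150.0740
4 May – 24 Oct 2007: 174 days at 2% → €19,000 × 2% × 174/365 = €181.1507
25 Oct – 31 Dec 2007: 68 days at 4.45% → €19,000 × 4.45% × 68/365 = €157.5178
Total = €500.4548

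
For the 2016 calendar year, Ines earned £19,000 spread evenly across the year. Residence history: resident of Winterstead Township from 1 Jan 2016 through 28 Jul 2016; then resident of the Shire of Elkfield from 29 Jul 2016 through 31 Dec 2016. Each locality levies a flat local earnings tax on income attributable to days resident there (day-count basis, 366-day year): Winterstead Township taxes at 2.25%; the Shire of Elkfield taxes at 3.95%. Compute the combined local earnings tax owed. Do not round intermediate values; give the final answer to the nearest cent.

Winterstead Township, 1 Jan – 28 Jul 2016: 210 days → £19,000 × 2.25% × 210/366 = £245.2869
The Shire of Elkfield, 29 Jul – 31 Dec 2016: 156 days → £19,000 × 3.95% × 156/366 = £319.8852
Total = £565.1721

£565.17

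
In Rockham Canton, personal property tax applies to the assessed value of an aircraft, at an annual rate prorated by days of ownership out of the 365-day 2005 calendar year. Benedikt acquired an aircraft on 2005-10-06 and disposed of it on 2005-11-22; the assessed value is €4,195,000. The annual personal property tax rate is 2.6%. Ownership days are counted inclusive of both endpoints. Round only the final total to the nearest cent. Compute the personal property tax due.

€14,343.45

Days held (2005-10-06 to 2005-11-22): 48 out of 365
Tax = €4,195,000 × 2.6% × 48/365 = €14,343.4521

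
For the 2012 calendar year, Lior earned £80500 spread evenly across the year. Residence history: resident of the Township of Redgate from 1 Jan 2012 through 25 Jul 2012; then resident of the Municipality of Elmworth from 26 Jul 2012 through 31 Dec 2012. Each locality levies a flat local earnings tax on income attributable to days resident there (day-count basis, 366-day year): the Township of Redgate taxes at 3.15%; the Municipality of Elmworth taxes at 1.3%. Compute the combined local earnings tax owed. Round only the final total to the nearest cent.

£1888.78

The Township of Redgate, 1 Jan – 25 Jul 2012: 207 days → £80500 × 3.15% × 207/366 = £1434.1537
The Municipality of Elmworth, 26 Jul – 31 Dec 2012: 159 days → £80500 × 1.3% × 159/366 = £454.6270
Total = £1888.7807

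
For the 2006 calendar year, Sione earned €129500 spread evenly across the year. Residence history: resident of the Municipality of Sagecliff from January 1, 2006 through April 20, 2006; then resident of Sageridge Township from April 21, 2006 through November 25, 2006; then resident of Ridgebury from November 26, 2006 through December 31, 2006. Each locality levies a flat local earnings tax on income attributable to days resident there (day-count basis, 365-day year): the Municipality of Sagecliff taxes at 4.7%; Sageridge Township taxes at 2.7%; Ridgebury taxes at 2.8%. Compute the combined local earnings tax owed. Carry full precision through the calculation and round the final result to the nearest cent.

€4289.82

The Municipality of Sagecliff, January 1 – April 20, 2006: 110 days → €129500 × 4.7% × 110/365 = €1834.2877
Sageridge Township, April 21 – November 25, 2006: 219 days → €129500 × 2.7% × 219/365 = €2097.9000
Ridgebury, November 26 – December 31, 2006: 36 days → €129500 × 2.8% × 36/365 = €357.6329
Total = €4289.8205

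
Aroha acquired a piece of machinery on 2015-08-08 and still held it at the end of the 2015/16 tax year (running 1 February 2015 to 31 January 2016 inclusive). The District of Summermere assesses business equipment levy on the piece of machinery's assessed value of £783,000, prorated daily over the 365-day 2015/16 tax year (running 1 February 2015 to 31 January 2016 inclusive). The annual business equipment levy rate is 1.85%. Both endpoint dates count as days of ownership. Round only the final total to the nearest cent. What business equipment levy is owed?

£7,024.48

Days held (2015-08-08 to 2016-01-31): 177 out of 365
Tax = £783,000 × 1.85% × 177/365 = £7,024.4753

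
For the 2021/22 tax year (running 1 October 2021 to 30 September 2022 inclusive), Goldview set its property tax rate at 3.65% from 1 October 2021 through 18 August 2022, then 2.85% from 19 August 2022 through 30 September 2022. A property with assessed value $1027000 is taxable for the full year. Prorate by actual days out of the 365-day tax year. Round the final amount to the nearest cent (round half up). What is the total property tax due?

$36517.59

1 October 2021 – 18 August 2022: 322 days at 3.65% → $1027000 × 3.65% × 322/365 = $33069.4000
19 August – 30 September 2022: 43 days at 2.85% → $1027000 × 2.85% × 43/365 = $3448.1877
Total = $36517.5877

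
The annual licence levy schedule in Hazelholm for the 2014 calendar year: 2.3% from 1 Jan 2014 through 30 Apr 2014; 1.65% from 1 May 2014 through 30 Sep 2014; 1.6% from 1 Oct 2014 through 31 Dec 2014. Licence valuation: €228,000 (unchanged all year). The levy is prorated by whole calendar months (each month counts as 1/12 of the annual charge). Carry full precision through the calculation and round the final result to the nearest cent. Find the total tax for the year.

1 Jan – 30 Apr 2014: 4 months at 2.3% → €228,000 × 2.3% × 4/12 = €1,748.0000
1 May – 30 Sep 2014: 5 months at 1.65% → €228,000 × 1.65% × 5/12 = €1,567.5000
1 Oct – 31 Dec 2014: 3 months at 1.6% → €228,000 × 1.6% × 3/12 = €912.0000
Total = €4,227.5000

€4,227.50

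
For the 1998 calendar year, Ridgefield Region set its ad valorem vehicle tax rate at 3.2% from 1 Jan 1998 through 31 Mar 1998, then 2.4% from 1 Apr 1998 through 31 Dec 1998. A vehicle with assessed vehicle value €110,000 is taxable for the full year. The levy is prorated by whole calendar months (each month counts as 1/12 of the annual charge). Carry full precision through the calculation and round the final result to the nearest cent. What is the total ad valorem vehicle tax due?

€2,860.00

1 Jan – 31 Mar 1998: 3 months at 3.2% → €110,000 × 3.2% × 3/12 = €880.0000
1 Apr – 31 Dec 1998: 9 months at 2.4% → €110,000 × 2.4% × 9/12 = €1,980.0000
Total = €2,860.0000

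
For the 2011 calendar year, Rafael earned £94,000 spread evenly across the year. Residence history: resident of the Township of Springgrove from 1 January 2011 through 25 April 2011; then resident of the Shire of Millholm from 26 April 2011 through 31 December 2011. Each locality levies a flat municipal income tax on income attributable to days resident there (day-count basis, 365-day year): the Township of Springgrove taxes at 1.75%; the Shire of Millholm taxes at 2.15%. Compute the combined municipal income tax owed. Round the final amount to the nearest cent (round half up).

The Township of Springgrove, 1 January – 25 April 2011: 115 days → £94,000 × 1.75% × 115/365 = £518.2877
The Shire of Millholm, 26 April – 31 December 2011: 250 days → £94,000 × 2.15% × 250/365 = £1,384.2466
Total = £1,902.5342

£1,902.53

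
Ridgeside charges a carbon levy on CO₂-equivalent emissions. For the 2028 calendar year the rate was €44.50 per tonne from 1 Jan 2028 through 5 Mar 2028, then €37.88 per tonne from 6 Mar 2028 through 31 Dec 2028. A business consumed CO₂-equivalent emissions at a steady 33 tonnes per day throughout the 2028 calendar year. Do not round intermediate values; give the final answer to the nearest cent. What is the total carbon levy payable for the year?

1 Jan – 5 Mar 2028: 65 days × 33 tonnes/day = 2,145 tonnes at €44.50/tonne → €95452.50
6 Mar – 31 Dec 2028: 301 days × 33 tonnes/day = 9,933 tonnes at €37.88/tonne → €376262.04

€471714.54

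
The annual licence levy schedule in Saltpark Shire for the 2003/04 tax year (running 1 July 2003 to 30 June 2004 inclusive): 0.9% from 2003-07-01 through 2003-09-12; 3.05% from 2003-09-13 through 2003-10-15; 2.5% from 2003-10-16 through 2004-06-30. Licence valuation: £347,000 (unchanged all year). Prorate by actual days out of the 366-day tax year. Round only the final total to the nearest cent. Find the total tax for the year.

£7,724.54

2003-07-01 to 2003-09-12: 74 days at 0.9% → £347,000 × 0.9% × 74/366 = £631.4262
2003-09-13 to 2003-10-15: 33 days at 3.05% → £347,000 × 3.05% × 33/366 = £954.2500
2003-10-16 to 2004-06-30: 259 days at 2.5% → £347,000 × 2.5% × 259/366 = £6,138.8661
Total = £7,724.5423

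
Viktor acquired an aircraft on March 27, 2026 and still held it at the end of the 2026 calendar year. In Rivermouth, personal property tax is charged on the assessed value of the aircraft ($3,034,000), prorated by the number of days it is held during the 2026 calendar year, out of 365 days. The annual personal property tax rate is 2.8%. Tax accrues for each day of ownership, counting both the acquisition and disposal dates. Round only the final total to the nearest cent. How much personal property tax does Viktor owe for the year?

Days held (March 27 – December 31, 2026): 280 out of 365
Tax = $3,034,000 × 2.8% × 280/365 = $65,168.6575

$65,168.66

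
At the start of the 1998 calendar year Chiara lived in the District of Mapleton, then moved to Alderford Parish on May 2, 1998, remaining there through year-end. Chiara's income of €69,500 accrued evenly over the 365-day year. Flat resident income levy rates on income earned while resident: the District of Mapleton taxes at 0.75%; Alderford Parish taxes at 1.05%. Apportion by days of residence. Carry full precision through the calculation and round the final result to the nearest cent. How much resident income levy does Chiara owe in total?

€660.63

The District of Mapleton, January 1 – May 1, 1998: 121 days → €69,500 × 0.75% × 121/365 = €172.7979
Alderford Parish, May 2 – December 31, 1998: 244 days → €69,500 × 1.05% × 244/365 = €487.8329
Total = €660.6308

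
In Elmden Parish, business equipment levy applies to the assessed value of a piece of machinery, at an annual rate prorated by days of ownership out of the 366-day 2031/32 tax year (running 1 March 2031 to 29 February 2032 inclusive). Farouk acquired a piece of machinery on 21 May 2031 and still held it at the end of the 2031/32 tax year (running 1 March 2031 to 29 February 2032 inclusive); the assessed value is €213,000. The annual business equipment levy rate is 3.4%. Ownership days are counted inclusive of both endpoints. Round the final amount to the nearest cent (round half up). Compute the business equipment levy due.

€5,639.26

Days held (21 May 2031 – 29 February 2032): 285 out of 366
Tax = €213,000 × 3.4% × 285/366 = €5,639.2623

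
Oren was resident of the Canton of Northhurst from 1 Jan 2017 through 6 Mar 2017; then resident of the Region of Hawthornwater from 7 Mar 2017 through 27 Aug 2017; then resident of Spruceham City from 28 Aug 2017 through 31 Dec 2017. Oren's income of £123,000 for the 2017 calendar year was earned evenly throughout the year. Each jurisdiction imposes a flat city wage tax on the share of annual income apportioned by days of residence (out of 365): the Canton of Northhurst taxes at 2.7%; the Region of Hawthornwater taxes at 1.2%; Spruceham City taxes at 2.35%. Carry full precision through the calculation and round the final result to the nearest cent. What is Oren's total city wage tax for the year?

The Canton of Northhurst, 1 Jan – 6 Mar 2017: 65 days → £123,000 × 2.7% × 65/365 = £591.4110
The Region of Hawthornwater, 7 Mar – 27 Aug 2017: 174 days → £123,000 × 1.2% × 174/365 = £703.6274
Spruceham City, 28 Aug – 31 Dec 2017: 126 days → £123,000 × 2.35% × 126/365 = £997.8164
Total = £2,292.8548

£2,292.85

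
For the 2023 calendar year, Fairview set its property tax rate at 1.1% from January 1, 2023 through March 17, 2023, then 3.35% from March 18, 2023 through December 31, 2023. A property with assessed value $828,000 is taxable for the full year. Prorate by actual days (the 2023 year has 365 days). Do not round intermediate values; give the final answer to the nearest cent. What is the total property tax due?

$23,858.88

January 1 – March 17, 2023: 76 days at 1.1% → $828,000 × 1.1% × 76/365 = $1,896.4603
March 18 – December 31, 2023: 289 days at 3.35% → $828,000 × 3.35% × 289/365 = $21,962.4164
Total = $23,858.8767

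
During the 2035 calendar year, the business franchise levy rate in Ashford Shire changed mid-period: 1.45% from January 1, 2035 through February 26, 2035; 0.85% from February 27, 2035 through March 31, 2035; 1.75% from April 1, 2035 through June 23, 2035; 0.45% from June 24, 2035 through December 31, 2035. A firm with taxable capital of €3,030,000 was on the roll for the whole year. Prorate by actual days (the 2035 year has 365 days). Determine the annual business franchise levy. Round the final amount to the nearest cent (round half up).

€28,527.66

January 1 – February 26, 2035: 57 days at 1.45% → €3,030,000 × 1.45% × 57/365 = €6,861.0822
February 27 – March 31, 2035: 33 days at 0.85% → €3,030,000 × 0.85% × 33/365 = €2,328.5342
April 1 – June 23, 2035: 84 days at 1.75% → €3,030,000 × 1.75% × 84/365 = €12,203.0137
June 24 – December 31, 2035: 191 days at 0.45% → €3,030,000 × 0.45% × 191/365 = €7,135.0274
Total = €28,527.6575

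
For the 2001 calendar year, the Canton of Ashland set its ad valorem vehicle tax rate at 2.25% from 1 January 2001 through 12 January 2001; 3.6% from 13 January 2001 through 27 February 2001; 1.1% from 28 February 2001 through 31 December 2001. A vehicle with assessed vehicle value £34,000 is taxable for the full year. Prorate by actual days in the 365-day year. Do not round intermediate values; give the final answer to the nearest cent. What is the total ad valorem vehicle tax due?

£493.98

1 January – 12 January 2001: 12 days at 2.25% → £34,000 × 2.25% × 12/365 = £25.1507
13 January – 27 February 2001: 46 days at 3.6% → £34,000 × 3.6% × 46/365 = £154.2575
28 February – 31 December 2001: 307 days at 1.1% → £34,000 × 1.1% × 307/365 = £314.5699
Total = £493.9781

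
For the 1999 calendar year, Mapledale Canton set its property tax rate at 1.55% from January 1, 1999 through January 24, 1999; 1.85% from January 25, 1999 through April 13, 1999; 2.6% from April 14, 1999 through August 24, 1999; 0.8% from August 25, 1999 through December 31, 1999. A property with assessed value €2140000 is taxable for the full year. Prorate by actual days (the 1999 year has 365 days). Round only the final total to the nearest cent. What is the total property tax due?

January 1 – January 24, 1999: 24 days at 1.55% → €2140000 × 1.55% × 24/365 = €2181.0411
January 25 – April 13, 1999: 79 days at 1.85% → €2140000 × 1.85% × 79/365 = €8568.7945
April 14 – August 24, 1999: 133 days at 2.6% → €2140000 × 2.6% × 133/365 = €20274.3014
August 25 – December 31, 1999: 129 days at 0.8% → €2140000 × 0.8% × 129/365 = €6050.6301
Total = €37074.7671

€37074.77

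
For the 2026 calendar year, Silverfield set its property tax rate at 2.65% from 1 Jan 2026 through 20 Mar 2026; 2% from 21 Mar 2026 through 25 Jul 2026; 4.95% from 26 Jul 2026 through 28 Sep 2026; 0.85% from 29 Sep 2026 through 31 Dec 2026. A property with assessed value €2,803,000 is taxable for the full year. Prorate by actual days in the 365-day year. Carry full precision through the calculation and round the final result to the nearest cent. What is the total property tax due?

1 Jan – 20 Mar 2026: 79 days at 2.65% → €2,803,000 × 2.65% × 79/365 = €16,076.9329
21 Mar – 25 Jul 2026: 127 days at 2% → €2,803,000 × 2% × 127/365 = €19,505.8082
26 Jul – 28 Sep 2026: 65 days at 4.95% → €2,803,000 × 4.95% × 65/365 = €24,708.6370
29 Sep – 31 Dec 2026: 94 days at 0.85% → €2,803,000 × 0.85% × 94/365 = €6,135.8822
Total = €66,427.2603

€66,427.26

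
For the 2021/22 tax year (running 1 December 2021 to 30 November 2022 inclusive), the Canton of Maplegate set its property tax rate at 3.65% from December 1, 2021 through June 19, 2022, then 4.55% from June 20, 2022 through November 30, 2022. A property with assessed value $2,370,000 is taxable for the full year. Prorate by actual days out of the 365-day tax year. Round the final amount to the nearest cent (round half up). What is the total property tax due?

December 1, 2021 – June 19, 2022: 201 days at 3.65% → $2,370,000 × 3.65% × 201/365 = $47,637.0000
June 20 – November 30, 2022: 164 days at 4.55% → $2,370,000 × 4.55% × 164/365 = $48,451.8904
Total = $96,088.8904

$96,088.89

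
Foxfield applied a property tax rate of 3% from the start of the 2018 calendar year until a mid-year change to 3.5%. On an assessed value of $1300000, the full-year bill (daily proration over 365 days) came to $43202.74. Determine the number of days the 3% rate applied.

Let d = days at the first rate; then 365 − d days at the second rate.
$1300000 × [3%·d + 3.5%·(365−d)] / 365 = $43202.74
Solving gives d = 129, so the new rate took effect on May 10, 2018.

129 days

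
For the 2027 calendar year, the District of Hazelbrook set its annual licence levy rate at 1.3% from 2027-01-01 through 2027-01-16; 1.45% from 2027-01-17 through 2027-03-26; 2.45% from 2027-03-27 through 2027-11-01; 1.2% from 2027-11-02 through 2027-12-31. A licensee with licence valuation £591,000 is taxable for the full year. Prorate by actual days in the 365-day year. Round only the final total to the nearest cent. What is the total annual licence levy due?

2027-01-01 to 2027-01-16: 16 days at 1.3% → £591,000 × 1.3% × 16/365 = £336.7890
2027-01-17 to 2027-03-26: 69 days at 1.45% → £591,000 × 1.45% × 69/365 = £1,619.9877
2027-03-27 to 2027-11-01: 220 days at 2.45% → £591,000 × 2.45% × 220/365 = £8,727.3699
2027-11-02 to 2027-12-31: 60 days at 1.2% → £591,000 × 1.2% × 60/365 = £1,165.8082
Total = £11,849.9548

£11,849.95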